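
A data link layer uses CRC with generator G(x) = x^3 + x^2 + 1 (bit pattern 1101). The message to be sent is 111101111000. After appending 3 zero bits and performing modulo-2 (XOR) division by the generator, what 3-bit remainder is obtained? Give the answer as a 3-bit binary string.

Append 3 zeros: 111101111000000. Divide by 1101 (XOR where the leading bit is 1):
  pos 0: 1111 XOR 1101 = 0010
  pos 2: 1001 XOR 1101 = 0100
  pos 3: 1001 XOR 1101 = 0100
  pos 4: 1001 XOR 1101 = 0100
  pos 5: 1001 XOR 1101 = 0100
  pos 6: 1000 XOR 1101 = 0101
  pos 7: 1010 XOR 1101 = 0111
  pos 8: 1110 XOR 1101 = 0011
  pos 10: 1100 XOR 1101 = 0001
Remainder (last 3 bits) = 010. This is the CRC / FCS.

010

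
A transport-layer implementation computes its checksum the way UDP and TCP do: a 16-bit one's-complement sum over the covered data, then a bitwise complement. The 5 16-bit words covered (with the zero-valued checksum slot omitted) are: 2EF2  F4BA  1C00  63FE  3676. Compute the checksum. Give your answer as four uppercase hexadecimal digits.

25DE

One's-complement addition (fold any carry out of bit 15 back into bit 0):
  0x2EF2 + 0xF4BA = 0x123AC → wrap carry → 0x23AD
  0x23AD + 0x1C00 = 0x03FAD
  0x3FAD + 0x63FE = 0x0A3AB
  0xA3AB + 0x3676 = 0x0DA21
One's-complement sum = 0xDA21.
Checksum = ~0xDA21 & 0xFFFF = 0x25DE.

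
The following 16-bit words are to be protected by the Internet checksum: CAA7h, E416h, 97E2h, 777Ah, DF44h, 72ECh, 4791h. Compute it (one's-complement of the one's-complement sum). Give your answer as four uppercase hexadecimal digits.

One's-complement addition (fold any carry out of bit 15 back into bit 0):
  0xCAA7 + 0xE416 = 0x1AEBD → wrap carry → 0xAEBE
  0xAEBE + 0x97E2 = 0x146A0 → wrap carry → 0x46A1
  0x46A1 + 0x777A = 0x0BE1B
  0xBE1B + 0xDF44 = 0x19D5F → wrap carry → 0x9D60
  0x9D60 + 0x72EC = 0x1104C → wrap carry → 0x104D
  0x104D + 0x4791 = 0x057DE
One's-complement sum = 0x57DE.
Checksum = ~0x57DE & 0xFFFF = 0xA821.

A821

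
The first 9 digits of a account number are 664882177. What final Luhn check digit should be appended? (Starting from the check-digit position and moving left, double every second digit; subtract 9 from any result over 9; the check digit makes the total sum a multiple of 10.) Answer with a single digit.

Partial digits right→left: 7 7 1 2 8 8 4 6 6
Double every second digit counting from the check-digit position (so the 1st, 3rd, 5th, ... of the partial from the right).
  doubled (with −9 where >9): 5 2 7 8 3 → sum 25
  kept as-is: 7 2 8 6 → sum 23
Total = 25 + 23 = 48.
Check digit = (10 − (48 mod 10)) mod 10 = 2.

2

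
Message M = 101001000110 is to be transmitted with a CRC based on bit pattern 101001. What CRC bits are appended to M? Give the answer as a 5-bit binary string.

Append 5 zeros: 10100100011000000. Divide by 101001 (XOR where the leading bit is 1):
  pos 0: 101001 XOR 101001 = 000000
  pos 9: 110000 XOR 101001 = 011001
  pos 10: 110010 XOR 101001 = 011011
  pos 11: 110110 XOR 101001 = 011111
Remainder (last 5 bits) = 11111. This is the CRC / FCS.

11111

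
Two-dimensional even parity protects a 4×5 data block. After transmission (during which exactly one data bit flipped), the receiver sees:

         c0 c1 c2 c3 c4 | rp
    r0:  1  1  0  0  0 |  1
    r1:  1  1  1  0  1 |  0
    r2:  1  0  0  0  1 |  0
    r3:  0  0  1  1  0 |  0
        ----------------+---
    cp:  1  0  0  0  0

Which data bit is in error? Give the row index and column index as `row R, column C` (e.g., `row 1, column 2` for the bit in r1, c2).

Recompute each row's even parity and compare to rp:
  r0: data parity 0, sent rp 1 → mismatch
  r1: data parity 0, sent rp 0 → ok
  r2: data parity 0, sent rp 0 → ok
  r3: data parity 0, sent rp 0 → ok
Recompute each column's even parity and compare to cp:
  c0: data parity 1, sent cp 1 → ok
  c1: data parity 0, sent cp 0 → ok
  c2: data parity 0, sent cp 0 → ok
  c3: data parity 1, sent cp 0 → mismatch
  c4: data parity 0, sent cp 0 → ok
Exactly one row (r0) and one column (c3) fail → the flipped bit is at their intersection.

row 0, column 3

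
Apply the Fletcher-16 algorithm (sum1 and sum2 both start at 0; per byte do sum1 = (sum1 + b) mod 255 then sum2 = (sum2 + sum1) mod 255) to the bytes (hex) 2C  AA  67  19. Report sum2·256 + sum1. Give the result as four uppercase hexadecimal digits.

Running sums (mod 255):
  after byte 0 (2C): sum1=44, sum2=44
  after byte 1 (AA): sum1=214, sum2=3
  after byte 2 (67): sum1=62, sum2=65
  after byte 3 (19): sum1=87, sum2=152
Checksum = sum2·256 + sum1 = 152·256 + 87 = 38999 = 0x9857.

9857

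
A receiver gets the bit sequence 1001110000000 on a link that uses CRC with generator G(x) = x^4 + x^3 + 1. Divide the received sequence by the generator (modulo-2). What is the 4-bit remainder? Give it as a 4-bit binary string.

1111

Modulo-2 division of 1001110000000 by 11001:
  pos 0: 10011 XOR 11001 = 01010
  pos 1: 10101 XOR 11001 = 01100
  pos 2: 11000 XOR 11001 = 00001
  pos 6: 10000 XOR 11001 = 01001
  pos 7: 10010 XOR 11001 = 01011
  pos 8: 10110 XOR 11001 = 01111
Remainder = 1111 (nonzero — an error is detected).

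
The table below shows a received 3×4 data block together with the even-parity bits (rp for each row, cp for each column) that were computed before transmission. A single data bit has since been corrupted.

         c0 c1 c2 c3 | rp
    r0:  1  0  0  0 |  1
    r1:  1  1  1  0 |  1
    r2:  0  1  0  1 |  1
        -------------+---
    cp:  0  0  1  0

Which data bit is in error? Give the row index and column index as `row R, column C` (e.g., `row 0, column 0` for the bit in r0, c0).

row 2, column 3

Recompute each row's even parity and compare to rp:
  r0: data parity 1, sent rp 1 → ok
  r1: data parity 1, sent rp 1 → ok
  r2: data parity 0, sent rp 1 → mismatch
Recompute each column's even parity and compare to cp:
  c0: data parity 0, sent cp 0 → ok
  c1: data parity 0, sent cp 0 → ok
  c2: data parity 1, sent cp 1 → ok
  c3: data parity 1, sent cp 0 → mismatch
Exactly one row (r2) and one column (c3) fail → the flipped bit is at their intersection.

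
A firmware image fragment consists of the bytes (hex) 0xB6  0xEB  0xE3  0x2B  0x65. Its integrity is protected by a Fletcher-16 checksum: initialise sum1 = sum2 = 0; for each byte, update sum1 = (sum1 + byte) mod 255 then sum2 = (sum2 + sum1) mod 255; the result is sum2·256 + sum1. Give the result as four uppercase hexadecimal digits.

Running sums (mod 255):
  after byte 0 (0xB6): sum1=182, sum2=182
  after byte 1 (0xEB): sum1=162, sum2=89
  after byte 2 (0xE3): sum1=134, sum2=223
  after byte 3 (0x2B): sum1=177, sum2=145
  after byte 4 (0x65): sum1=23, sum2=168
Checksum = sum2·256 + sum1 = 168·256 + 23 = 43031 = 0xA817.

A817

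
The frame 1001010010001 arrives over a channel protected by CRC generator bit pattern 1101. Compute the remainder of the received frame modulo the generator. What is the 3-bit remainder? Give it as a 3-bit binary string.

000

Modulo-2 division of 1001010010001 by 1101:
  pos 0: 1001 XOR 1101 = 0100
  pos 1: 1000 XOR 1101 = 0101
  pos 2: 1011 XOR 1101 = 0110
  pos 3: 1100 XOR 1101 = 0001
  pos 6: 1010 XOR 1101 = 0111
  pos 7: 1110 XOR 1101 = 0011
  pos 9: 1101 XOR 1101 = 0000
Remainder = 000 (zero — the frame passes the CRC check).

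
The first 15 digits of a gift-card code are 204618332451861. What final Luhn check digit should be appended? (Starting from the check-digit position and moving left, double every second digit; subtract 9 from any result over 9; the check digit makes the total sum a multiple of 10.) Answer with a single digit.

8

Partial digits right→left: 1 6 8 1 5 4 2 3 3 8 1 6 4 0 2
Double every second digit counting from the check-digit position (so the 1st, 3rd, 5th, ... of the partial from the right).
  doubled (with −9 where >9): 2 7 1 4 6 2 8 4 → sum 34
  kept as-is: 6 1 4 3 8 6 0 → sum 28
Total = 34 + 28 = 62.
Check digit = (10 − (62 mod 10)) mod 10 = 8.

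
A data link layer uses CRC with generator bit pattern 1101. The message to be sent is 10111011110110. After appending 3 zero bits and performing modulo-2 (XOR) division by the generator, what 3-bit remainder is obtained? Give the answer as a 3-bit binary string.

110

Append 3 zeros: 10111011110110000. Divide by 1101 (XOR where the leading bit is 1):
  pos 0: 1011 XOR 1101 = 0110
  pos 1: 1101 XOR 1101 = 0000
  pos 6: 1111 XOR 1101 = 0010
  pos 8: 1001 XOR 1101 = 0100
  pos 9: 1001 XOR 1101 = 0100
  pos 10: 1000 XOR 1101 = 0101
  pos 11: 1010 XOR 1101 = 0111
  pos 12: 1110 XOR 1101 = 0011
Remainder (last 3 bits) = 110. This is the CRC / FCS.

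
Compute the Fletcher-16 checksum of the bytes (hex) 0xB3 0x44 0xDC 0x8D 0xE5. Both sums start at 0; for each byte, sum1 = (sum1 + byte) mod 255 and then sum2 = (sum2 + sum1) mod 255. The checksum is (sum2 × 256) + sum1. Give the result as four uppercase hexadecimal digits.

2B48

Running sums (mod 255):
  after byte 0 (0xB3): sum1=179, sum2=179
  after byte 1 (0x44): sum1=247, sum2=171
  after byte 2 (0xDC): sum1=212, sum2=128
  after byte 3 (0x8D): sum1=98, sum2=226
  after byte 4 (0xE5): sum1=72, sum2=43
Checksum = sum2·256 + sum1 = 43·256 + 72 = 11080 = 0x2B48.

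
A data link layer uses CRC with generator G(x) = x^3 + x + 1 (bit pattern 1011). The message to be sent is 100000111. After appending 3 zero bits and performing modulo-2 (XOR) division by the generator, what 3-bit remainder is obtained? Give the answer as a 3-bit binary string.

Append 3 zeros: 100000111000. Divide by 1011 (XOR where the leading bit is 1):
  pos 0: 1000 XOR 1011 = 0011
  pos 2: 1100 XOR 1011 = 0111
  pos 3: 1111 XOR 1011 = 0100
  pos 4: 1001 XOR 1011 = 0010
  pos 6: 1010 XOR 1011 = 0001
Remainder (last 3 bits) = 100. This is the CRC / FCS.

100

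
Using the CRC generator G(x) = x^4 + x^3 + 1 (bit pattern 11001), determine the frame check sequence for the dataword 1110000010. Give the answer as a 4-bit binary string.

Append 4 zeros: 11100000100000. Divide by 11001 (XOR where the leading bit is 1):
  pos 0: 11100 XOR 11001 = 00101
  pos 2: 10100 XOR 11001 = 01101
  pos 3: 11010 XOR 11001 = 00011
  pos 6: 11100 XOR 11001 = 00101
  pos 8: 10100 XOR 11001 = 01101
  pos 9: 11010 XOR 11001 = 00011
Remainder (last 4 bits) = 0011. This is the CRC / FCS.

0011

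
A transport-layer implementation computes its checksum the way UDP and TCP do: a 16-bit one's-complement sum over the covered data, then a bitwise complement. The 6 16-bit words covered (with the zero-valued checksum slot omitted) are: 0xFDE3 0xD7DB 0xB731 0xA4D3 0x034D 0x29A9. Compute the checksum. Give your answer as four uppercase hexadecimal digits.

One's-complement addition (fold any carry out of bit 15 back into bit 0):
  0xFDE3 + 0xD7DB = 0x1D5BE → wrap carry → 0xD5BF
  0xD5BF + 0xB731 = 0x18CF0 → wrap carry → 0x8CF1
  0x8CF1 + 0xA4D3 = 0x131C4 → wrap carry → 0x31C5
  0x31C5 + 0x034D = 0x03512
  0x3512 + 0x29A9 = 0x05EBB
One's-complement sum = 0x5EBB.
Checksum = ~0x5EBB & 0xFFFF = 0xA144.

A144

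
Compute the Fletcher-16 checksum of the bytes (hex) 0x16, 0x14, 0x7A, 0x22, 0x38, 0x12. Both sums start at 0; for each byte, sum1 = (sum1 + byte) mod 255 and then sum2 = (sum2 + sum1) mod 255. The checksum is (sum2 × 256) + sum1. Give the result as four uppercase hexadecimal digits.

Running sums (mod 255):
  after byte 0 (0x16): sum1=22, sum2=22
  after byte 1 (0x14): sum1=42, sum2=64
  after byte 2 (0x7A): sum1=164, sum2=228
  after byte 3 (0x22): sum1=198, sum2=171
  after byte 4 (0x38): sum1=254, sum2=170
  after byte 5 (0x12): sum1=17, sum2=187
Checksum = sum2·256 + sum1 = 187·256 + 17 = 47889 = 0xBB11.

BB11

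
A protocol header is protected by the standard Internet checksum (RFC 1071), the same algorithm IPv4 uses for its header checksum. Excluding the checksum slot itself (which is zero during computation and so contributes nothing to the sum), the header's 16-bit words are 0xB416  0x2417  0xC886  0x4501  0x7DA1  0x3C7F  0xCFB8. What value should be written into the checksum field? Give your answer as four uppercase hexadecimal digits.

9070

One's-complement addition (fold any carry out of bit 15 back into bit 0):
  0xB416 + 0x2417 = 0x0D82D
  0xD82D + 0xC886 = 0x1A0B3 → wrap carry → 0xA0B4
  0xA0B4 + 0x4501 = 0x0E5B5
  0xE5B5 + 0x7DA1 = 0x16356 → wrap carry → 0x6357
  0x6357 + 0x3C7F = 0x09FD6
  0x9FD6 + 0xCFB8 = 0x16F8E → wrap carry → 0x6F8F
One's-complement sum = 0x6F8F.
Checksum = ~0x6F8F & 0xFFFF = 0x9070.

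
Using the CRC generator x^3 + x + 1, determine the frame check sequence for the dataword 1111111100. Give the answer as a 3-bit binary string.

111

Append 3 zeros: 1111111100000. Divide by 1011 (XOR where the leading bit is 1):
  pos 0: 1111 XOR 1011 = 0100
  pos 1: 1001 XOR 1011 = 0010
  pos 3: 1011 XOR 1011 = 0000
  pos 7: 1000 XOR 1011 = 0011
  pos 9: 1100 XOR 1011 = 0111
Remainder (last 3 bits) = 111. This is the CRC / FCS.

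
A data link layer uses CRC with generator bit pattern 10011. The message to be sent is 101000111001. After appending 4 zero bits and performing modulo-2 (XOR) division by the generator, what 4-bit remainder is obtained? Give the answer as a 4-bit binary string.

Append 4 zeros: 1010001110010000. Divide by 10011 (XOR where the leading bit is 1):
  pos 0: 10100 XOR 10011 = 00111
  pos 2: 11101 XOR 10011 = 01110
  pos 3: 11101 XOR 10011 = 01110
  pos 4: 11101 XOR 10011 = 01110
  pos 5: 11100 XOR 10011 = 01111
  pos 6: 11110 XOR 10011 = 01101
  pos 7: 11011 XOR 10011 = 01000
  pos 8: 10000 XOR 10011 = 00011
  pos 11: 11000 XOR 10011 = 01011
Remainder (last 4 bits) = 1011. This is the CRC / FCS.

1011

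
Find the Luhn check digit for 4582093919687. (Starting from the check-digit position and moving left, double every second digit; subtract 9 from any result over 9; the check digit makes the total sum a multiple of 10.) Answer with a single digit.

7

Partial digits right→left: 7 8 6 9 1 9 3 9 0 2 8 5 4
Double every second digit counting from the check-digit position (so the 1st, 3rd, 5th, ... of the partial from the right).
  doubled (with −9 where >9): 5 3 2 6 0 7 8 → sum 31
  kept as-is: 8 9 9 9 2 5 → sum 42
Total = 31 + 42 = 73.
Check digit = (10 − (73 mod 10)) mod 10 = 7.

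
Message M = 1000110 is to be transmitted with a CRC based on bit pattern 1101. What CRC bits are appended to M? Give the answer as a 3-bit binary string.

Append 3 zeros: 1000110000. Divide by 1101 (XOR where the leading bit is 1):
  pos 0: 1000 XOR 1101 = 0101
  pos 1: 1011 XOR 1101 = 0110
  pos 2: 1101 XOR 1101 = 0000
Remainder (last 3 bits) = 000. This is the CRC / FCS.

000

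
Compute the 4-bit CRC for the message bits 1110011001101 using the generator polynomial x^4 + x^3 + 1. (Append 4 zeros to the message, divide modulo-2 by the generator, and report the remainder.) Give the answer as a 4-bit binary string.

1001

Append 4 zeros: 11100110011010000. Divide by 11001 (XOR where the leading bit is 1):
  pos 0: 11100 XOR 11001 = 00101
  pos 2: 10111 XOR 11001 = 01110
  pos 3: 11100 XOR 11001 = 00101
  pos 5: 10101 XOR 11001 = 01100
  pos 6: 11001 XOR 11001 = 00000
  pos 12: 10000 XOR 11001 = 01001
Remainder (last 4 bits) = 1001. This is the CRC / FCS.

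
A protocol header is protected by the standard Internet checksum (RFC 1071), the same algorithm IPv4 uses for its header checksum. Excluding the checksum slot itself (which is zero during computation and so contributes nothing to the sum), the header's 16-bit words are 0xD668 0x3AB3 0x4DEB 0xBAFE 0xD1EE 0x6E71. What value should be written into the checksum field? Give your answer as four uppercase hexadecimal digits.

A599

One's-complement addition (fold any carry out of bit 15 back into bit 0):
  0xD668 + 0x3AB3 = 0x1111B → wrap carry → 0x111C
  0x111C + 0x4DEB = 0x05F07
  0x5F07 + 0xBAFE = 0x11A05 → wrap carry → 0x1A06
  0x1A06 + 0xD1EE = 0x0EBF4
  0xEBF4 + 0x6E71 = 0x15A65 → wrap carry → 0x5A66
One's-complement sum = 0x5A66.
Checksum = ~0x5A66 & 0xFFFF = 0xA599.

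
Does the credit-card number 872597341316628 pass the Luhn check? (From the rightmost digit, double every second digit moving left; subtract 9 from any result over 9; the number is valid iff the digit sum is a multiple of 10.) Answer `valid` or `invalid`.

valid

From the right, keep odd positions and double even positions (subtract 9 from any doubled value over 9):
  doubled (positions 2,4,...): 4 3 6 8 5 1 5 → sum 32
  kept (positions 1,3,...): 8 6 1 1 3 9 2 8 → sum 38
Total = 70.
70 mod 10 = 0, so the number is valid.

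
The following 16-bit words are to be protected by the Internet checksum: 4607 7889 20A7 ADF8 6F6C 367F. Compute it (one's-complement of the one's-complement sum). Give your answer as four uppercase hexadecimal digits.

CCE3

One's-complement addition (fold any carry out of bit 15 back into bit 0):
  0x4607 + 0x7889 = 0x0BE90
  0xBE90 + 0x20A7 = 0x0DF37
  0xDF37 + 0xADF8 = 0x18D2F → wrap carry → 0x8D30
  0x8D30 + 0x6F6C = 0x0FC9C
  0xFC9C + 0x367F = 0x1331B → wrap carry → 0x331C
One's-complement sum = 0x331C.
Checksum = ~0x331C & 0xFFFF = 0xCCE3.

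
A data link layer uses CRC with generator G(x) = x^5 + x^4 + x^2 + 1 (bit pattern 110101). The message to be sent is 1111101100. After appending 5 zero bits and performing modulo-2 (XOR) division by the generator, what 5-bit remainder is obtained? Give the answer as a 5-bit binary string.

Append 5 zeros: 111110110000000. Divide by 110101 (XOR where the leading bit is 1):
  pos 0: 111110 XOR 110101 = 001011
  pos 2: 101111 XOR 110101 = 011010
  pos 3: 110100 XOR 110101 = 000001
  pos 8: 100000 XOR 110101 = 010101
  pos 9: 101010 XOR 110101 = 011111
Remainder (last 5 bits) = 11111. This is the CRC / FCS.

11111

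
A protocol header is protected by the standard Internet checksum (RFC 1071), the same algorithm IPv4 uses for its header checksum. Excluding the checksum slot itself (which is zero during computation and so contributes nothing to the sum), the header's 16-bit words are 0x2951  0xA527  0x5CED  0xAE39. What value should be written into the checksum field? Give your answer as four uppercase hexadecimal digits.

One's-complement addition (fold any carry out of bit 15 back into bit 0):
  0x2951 + 0xA527 = 0x0CE78
  0xCE78 + 0x5CED = 0x12B65 → wrap carry → 0x2B66
  0x2B66 + 0xAE39 = 0x0D99F
One's-complement sum = 0xD99F.
Checksum = ~0xD99F & 0xFFFF = 0x2660.

2660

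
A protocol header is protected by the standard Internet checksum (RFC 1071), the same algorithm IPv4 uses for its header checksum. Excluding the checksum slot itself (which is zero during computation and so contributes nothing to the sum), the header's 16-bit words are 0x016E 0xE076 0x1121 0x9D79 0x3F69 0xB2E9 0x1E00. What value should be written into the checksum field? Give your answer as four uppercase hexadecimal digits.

5F2D

One's-complement addition (fold any carry out of bit 15 back into bit 0):
  0x016E + 0xE076 = 0x0E1E4
  0xE1E4 + 0x1121 = 0x0F305
  0xF305 + 0x9D79 = 0x1907E → wrap carry → 0x907F
  0x907F + 0x3F69 = 0x0CFE8
  0xCFE8 + 0xB2E9 = 0x182D1 → wrap carry → 0x82D2
  0x82D2 + 0x1E00 = 0x0A0D2
One's-complement sum = 0xA0D2.
Checksum = ~0xA0D2 & 0xFFFF = 0x5F2D.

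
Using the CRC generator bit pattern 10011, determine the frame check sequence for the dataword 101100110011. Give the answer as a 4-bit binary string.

Append 4 zeros: 1011001100110000. Divide by 10011 (XOR where the leading bit is 1):
  pos 0: 10110 XOR 10011 = 00101
  pos 2: 10101 XOR 10011 = 00110
  pos 4: 11010 XOR 10011 = 01001
  pos 5: 10010 XOR 10011 = 00001
  pos 9: 11100 XOR 10011 = 01111
  pos 10: 11110 XOR 10011 = 01101
  pos 11: 11010 XOR 10011 = 01001
Remainder (last 4 bits) = 1001. This is the CRC / FCS.

1001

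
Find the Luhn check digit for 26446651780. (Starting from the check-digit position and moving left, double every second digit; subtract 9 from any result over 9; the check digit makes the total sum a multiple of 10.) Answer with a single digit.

4

Partial digits right→left: 0 8 7 1 5 6 6 4 4 6 2
Double every second digit counting from the check-digit position (so the 1st, 3rd, 5th, ... of the partial from the right).
  doubled (with −9 where >9): 0 5 1 3 8 4 → sum 21
  kept as-is: 8 1 6 4 6 → sum 25
Total = 21 + 25 = 46.
Check digit = (10 − (46 mod 10)) mod 10 = 4.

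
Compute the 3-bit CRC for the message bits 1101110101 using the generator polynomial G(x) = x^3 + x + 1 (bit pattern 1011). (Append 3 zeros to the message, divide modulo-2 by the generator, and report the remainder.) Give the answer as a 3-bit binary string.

010

Append 3 zeros: 1101110101000. Divide by 1011 (XOR where the leading bit is 1):
  pos 0: 1101 XOR 1011 = 0110
  pos 1: 1101 XOR 1011 = 0110
  pos 2: 1101 XOR 1011 = 0110
  pos 3: 1100 XOR 1011 = 0111
  pos 4: 1111 XOR 1011 = 0100
  pos 5: 1000 XOR 1011 = 0011
  pos 7: 1110 XOR 1011 = 0101
  pos 8: 1010 XOR 1011 = 0001
Remainder (last 3 bits) = 010. This is the CRC / FCS.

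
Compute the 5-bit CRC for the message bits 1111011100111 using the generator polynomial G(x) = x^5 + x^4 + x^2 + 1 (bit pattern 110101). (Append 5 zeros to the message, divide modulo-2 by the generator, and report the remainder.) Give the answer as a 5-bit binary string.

Append 5 zeros: 111101110011100000. Divide by 110101 (XOR where the leading bit is 1):
  pos 0: 111101 XOR 110101 = 001000
  pos 2: 100011 XOR 110101 = 010110
  pos 3: 101100 XOR 110101 = 011001
  pos 4: 110010 XOR 110101 = 000111
  pos 7: 111111 XOR 110101 = 001010
  pos 9: 101000 XOR 110101 = 011101
  pos 10: 111010 XOR 110101 = 001111
  pos 12: 111100 XOR 110101 = 001001
Remainder (last 5 bits) = 01001. This is the CRC / FCS.

01001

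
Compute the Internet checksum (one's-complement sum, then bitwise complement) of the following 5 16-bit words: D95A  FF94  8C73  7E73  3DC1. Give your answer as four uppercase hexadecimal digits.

DE67

One's-complement addition (fold any carry out of bit 15 back into bit 0):
  0xD95A + 0xFF94 = 0x1D8EE → wrap carry → 0xD8EF
  0xD8EF + 0x8C73 = 0x16562 → wrap carry → 0x6563
  0x6563 + 0x7E73 = 0x0E3D6
  0xE3D6 + 0x3DC1 = 0x12197 → wrap carry → 0x2198
One's-complement sum = 0x2198.
Checksum = ~0x2198 & 0xFFFF = 0xDE67.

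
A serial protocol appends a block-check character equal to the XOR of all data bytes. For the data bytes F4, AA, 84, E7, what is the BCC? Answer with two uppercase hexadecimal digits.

XOR the bytes together:
  start with 0xF4
  0xF4 ⊕ 0xAA = 0x5E
  0x5E ⊕ 0x84 = 0xDA
  0xDA ⊕ 0xE7 = 0x3D

3D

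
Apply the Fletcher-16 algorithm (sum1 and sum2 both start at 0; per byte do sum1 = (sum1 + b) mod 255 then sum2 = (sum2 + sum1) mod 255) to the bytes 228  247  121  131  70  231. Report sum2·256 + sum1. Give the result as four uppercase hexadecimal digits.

1A08

Running sums (mod 255):
  after byte 0 (228): sum1=228, sum2=228
  after byte 1 (247): sum1=220, sum2=193
  after byte 2 (121): sum1=86, sum2=24
  after byte 3 (131): sum1=217, sum2=241
  after byte 4 (70): sum1=32, sum2=18
  after byte 5 (231): sum1=8, sum2=26
Checksum = sum2·256 + sum1 = 26·256 + 8 = 6664 = 0x1A08.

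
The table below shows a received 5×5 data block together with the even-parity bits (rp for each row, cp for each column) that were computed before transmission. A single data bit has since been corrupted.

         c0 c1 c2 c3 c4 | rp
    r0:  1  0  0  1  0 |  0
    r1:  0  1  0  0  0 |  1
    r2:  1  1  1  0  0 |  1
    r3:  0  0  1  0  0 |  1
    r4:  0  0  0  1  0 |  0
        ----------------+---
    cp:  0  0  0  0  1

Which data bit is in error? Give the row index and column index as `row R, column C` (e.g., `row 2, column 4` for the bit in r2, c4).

Recompute each row's even parity and compare to rp:
  r0: data parity 0, sent rp 0 → ok
  r1: data parity 1, sent rp 1 → ok
  r2: data parity 1, sent rp 1 → ok
  r3: data parity 1, sent rp 1 → ok
  r4: data parity 1, sent rp 0 → mismatch
Recompute each column's even parity and compare to cp:
  c0: data parity 0, sent cp 0 → ok
  c1: data parity 0, sent cp 0 → ok
  c2: data parity 0, sent cp 0 → ok
  c3: data parity 0, sent cp 0 → ok
  c4: data parity 0, sent cp 1 → mismatch
Exactly one row (r4) and one column (c4) fail → the flipped bit is at their intersection.

row 4, column 4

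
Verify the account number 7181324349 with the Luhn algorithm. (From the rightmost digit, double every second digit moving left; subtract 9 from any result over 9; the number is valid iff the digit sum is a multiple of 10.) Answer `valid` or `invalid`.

valid

From the right, keep odd positions and double even positions (subtract 9 from any doubled value over 9):
  doubled (positions 2,4,...): 8 8 6 7 5 → sum 34
  kept (positions 1,3,...): 9 3 2 1 1 → sum 16
Total = 50.
50 mod 10 = 0, so the number is valid.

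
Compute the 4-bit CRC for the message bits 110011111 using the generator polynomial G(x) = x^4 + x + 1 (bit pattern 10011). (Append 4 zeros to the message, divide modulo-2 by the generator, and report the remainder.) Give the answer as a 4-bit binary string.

0110

Append 4 zeros: 1100111110000. Divide by 10011 (XOR where the leading bit is 1):
  pos 0: 11001 XOR 10011 = 01010
  pos 1: 10101 XOR 10011 = 00110
  pos 3: 11011 XOR 10011 = 01000
  pos 4: 10001 XOR 10011 = 00010
  pos 7: 10000 XOR 10011 = 00011
Remainder (last 4 bits) = 0110. This is the CRC / FCS.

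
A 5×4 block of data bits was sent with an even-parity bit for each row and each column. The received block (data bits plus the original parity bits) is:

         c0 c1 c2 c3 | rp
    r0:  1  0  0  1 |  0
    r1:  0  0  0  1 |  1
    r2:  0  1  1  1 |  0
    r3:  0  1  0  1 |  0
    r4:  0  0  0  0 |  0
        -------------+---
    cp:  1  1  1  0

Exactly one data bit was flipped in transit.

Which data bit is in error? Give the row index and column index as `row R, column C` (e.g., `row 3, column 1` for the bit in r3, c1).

row 2, column 1

Recompute each row's even parity and compare to rp:
  r0: data parity 0, sent rp 0 → ok
  r1: data parity 1, sent rp 1 → ok
  r2: data parity 1, sent rp 0 → mismatch
  r3: data parity 0, sent rp 0 → ok
  r4: data parity 0, sent rp 0 → ok
Recompute each column's even parity and compare to cp:
  c0: data parity 1, sent cp 1 → ok
  c1: data parity 0, sent cp 1 → mismatch
  c2: data parity 1, sent cp 1 → ok
  c3: data parity 0, sent cp 0 → ok
Exactly one row (r2) and one column (c1) fail → the flipped bit is at their intersection.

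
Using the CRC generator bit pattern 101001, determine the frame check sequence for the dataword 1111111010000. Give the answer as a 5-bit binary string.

Append 5 zeros: 111111101000000000. Divide by 101001 (XOR where the leading bit is 1):
  pos 0: 111111 XOR 101001 = 010110
  pos 1: 101101 XOR 101001 = 000100
  pos 4: 100010 XOR 101001 = 001011
  pos 6: 101100 XOR 101001 = 000101
  pos 9: 101000 XOR 101001 = 000001
Remainder (last 5 bits) = 01000. This is the CRC / FCS.

01000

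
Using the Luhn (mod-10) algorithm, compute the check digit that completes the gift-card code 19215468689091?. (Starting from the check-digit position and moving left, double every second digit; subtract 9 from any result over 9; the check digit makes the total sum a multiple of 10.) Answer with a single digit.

7

Partial digits right→left: 1 9 0 9 8 6 8 6 4 5 1 2 9 1
Double every second digit counting from the check-digit position (so the 1st, 3rd, 5th, ... of the partial from the right).
  doubled (with −9 where >9): 2 0 7 7 8 2 9 → sum 35
  kept as-is: 9 9 6 6 5 2 1 → sum 38
Total = 35 + 38 = 73.
Check digit = (10 − (73 mod 10)) mod 10 = 7.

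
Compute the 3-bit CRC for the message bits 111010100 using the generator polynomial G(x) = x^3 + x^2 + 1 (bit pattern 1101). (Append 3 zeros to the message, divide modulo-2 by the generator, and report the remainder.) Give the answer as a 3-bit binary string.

Append 3 zeros: 111010100000. Divide by 1101 (XOR where the leading bit is 1):
  pos 0: 1110 XOR 1101 = 0011
  pos 2: 1110 XOR 1101 = 0011
  pos 4: 1110 XOR 1101 = 0011
  pos 6: 1100 XOR 1101 = 0001
Remainder (last 3 bits) = 100. This is the CRC / FCS.

100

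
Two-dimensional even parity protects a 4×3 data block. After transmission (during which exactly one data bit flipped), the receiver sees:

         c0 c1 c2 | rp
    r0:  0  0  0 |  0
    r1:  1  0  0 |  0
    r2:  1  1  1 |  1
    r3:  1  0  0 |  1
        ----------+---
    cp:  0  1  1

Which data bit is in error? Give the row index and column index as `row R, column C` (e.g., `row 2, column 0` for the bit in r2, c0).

Recompute each row's even parity and compare to rp:
  r0: data parity 0, sent rp 0 → ok
  r1: data parity 1, sent rp 0 → mismatch
  r2: data parity 1, sent rp 1 → ok
  r3: data parity 1, sent rp 1 → ok
Recompute each column's even parity and compare to cp:
  c0: data parity 1, sent cp 0 → mismatch
  c1: data parity 1, sent cp 1 → ok
  c2: data parity 1, sent cp 1 → ok
Exactly one row (r1) and one column (c0) fail → the flipped bit is at their intersection.

row 1, column 0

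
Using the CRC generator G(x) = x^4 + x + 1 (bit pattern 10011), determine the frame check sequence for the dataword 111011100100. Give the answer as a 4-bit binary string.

1010

Append 4 zeros: 1110111001000000. Divide by 10011 (XOR where the leading bit is 1):
  pos 0: 11101 XOR 10011 = 01110
  pos 1: 11101 XOR 10011 = 01110
  pos 2: 11101 XOR 10011 = 01110
  pos 3: 11100 XOR 10011 = 01111
  pos 4: 11110 XOR 10011 = 01101
  pos 5: 11011 XOR 10011 = 01000
  pos 6: 10000 XOR 10011 = 00011
  pos 9: 11000 XOR 10011 = 01011
  pos 10: 10110 XOR 10011 = 00101
Remainder (last 4 bits) = 1010. This is the CRC / FCS.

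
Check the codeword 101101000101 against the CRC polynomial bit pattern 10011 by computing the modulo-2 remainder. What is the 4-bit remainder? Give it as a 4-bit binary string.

Modulo-2 division of 101101000101 by 10011:
  pos 0: 10110 XOR 10011 = 00101
  pos 2: 10110 XOR 10011 = 00101
  pos 4: 10100 XOR 10011 = 00111
  pos 6: 11110 XOR 10011 = 01101
  pos 7: 11011 XOR 10011 = 01000
Remainder = 1000 (nonzero — an error is detected).

1000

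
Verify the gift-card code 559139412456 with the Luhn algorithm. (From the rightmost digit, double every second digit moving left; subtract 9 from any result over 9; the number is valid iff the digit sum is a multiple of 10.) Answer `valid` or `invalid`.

From the right, keep odd positions and double even positions (subtract 9 from any doubled value over 9):
  doubled (positions 2,4,...): 1 4 8 6 9 1 → sum 29
  kept (positions 1,3,...): 6 4 1 9 1 5 → sum 26
Total = 55.
55 mod 10 = 5, so the number is invalid.

invalid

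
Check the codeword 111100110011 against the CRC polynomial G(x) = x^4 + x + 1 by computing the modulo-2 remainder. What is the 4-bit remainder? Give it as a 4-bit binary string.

Modulo-2 division of 111100110011 by 10011:
  pos 0: 11110 XOR 10011 = 01101
  pos 1: 11010 XOR 10011 = 01001
  pos 2: 10011 XOR 10011 = 00000
  pos 7: 10011 XOR 10011 = 00000
Remainder = 0000 (zero — the frame passes the CRC check).

0000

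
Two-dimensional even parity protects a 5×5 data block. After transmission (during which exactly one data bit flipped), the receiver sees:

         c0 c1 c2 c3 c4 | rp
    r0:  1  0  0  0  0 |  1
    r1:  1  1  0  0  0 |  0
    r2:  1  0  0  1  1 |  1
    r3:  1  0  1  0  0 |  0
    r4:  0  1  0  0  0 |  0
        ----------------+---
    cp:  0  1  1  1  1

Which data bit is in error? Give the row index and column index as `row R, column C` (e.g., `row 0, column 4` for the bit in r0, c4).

row 4, column 1

Recompute each row's even parity and compare to rp:
  r0: data parity 1, sent rp 1 → ok
  r1: data parity 0, sent rp 0 → ok
  r2: data parity 1, sent rp 1 → ok
  r3: data parity 0, sent rp 0 → ok
  r4: data parity 1, sent rp 0 → mismatch
Recompute each column's even parity and compare to cp:
  c0: data parity 0, sent cp 0 → ok
  c1: data parity 0, sent cp 1 → mismatch
  c2: data parity 1, sent cp 1 → ok
  c3: data parity 1, sent cp 1 → ok
  c4: data parity 1, sent cp 1 → ok
Exactly one row (r4) and one column (c1) fail → the flipped bit is at their intersection.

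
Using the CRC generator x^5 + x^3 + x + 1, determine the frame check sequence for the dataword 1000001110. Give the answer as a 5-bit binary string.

Append 5 zeros: 100000111000000. Divide by 101011 (XOR where the leading bit is 1):
  pos 0: 100000 XOR 101011 = 001011
  pos 2: 101111 XOR 101011 = 000100
  pos 5: 100100 XOR 101011 = 001111
  pos 7: 111100 XOR 101011 = 010111
  pos 8: 101110 XOR 101011 = 000101
Remainder (last 5 bits) = 01010. This is the CRC / FCS.

01010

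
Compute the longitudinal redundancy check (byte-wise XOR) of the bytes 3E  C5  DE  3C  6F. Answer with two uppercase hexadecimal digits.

XOR the bytes together:
  start with 0x3E
  0x3E ⊕ 0xC5 = 0xFB
  0xFB ⊕ 0xDE = 0x25
  0x25 ⊕ 0x3C = 0x19
  0x19 ⊕ 0x6F = 0x76

76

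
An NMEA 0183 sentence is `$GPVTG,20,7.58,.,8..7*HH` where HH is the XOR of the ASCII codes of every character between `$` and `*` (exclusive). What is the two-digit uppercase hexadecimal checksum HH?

XOR the ASCII codes of the payload characters:
  'G' = 0x47 → acc = 0x47
  'P' = 0x50 → acc = 0x17
  'V' = 0x56 → acc = 0x41
  'T' = 0x54 → acc = 0x15
  'G' = 0x47 → acc = 0x52
  ',' = 0x2C → acc = 0x7E
  '2' = 0x32 → acc = 0x4C
  '0' = 0x30 → acc = 0x7C
  ',' = 0x2C → acc = 0x50
  '7' = 0x37 → acc = 0x67
  '.' = 0x2E → acc = 0x49
  '5' = 0x35 → acc = 0x7C
  '8' = 0x38 → acc = 0x44
  ',' = 0x2C → acc = 0x68
  '.' = 0x2E → acc = 0x46
  ',' = 0x2C → acc = 0x6A
  '8' = 0x38 → acc = 0x52
  '.' = 0x2E → acc = 0x7C
  '.' = 0x2E → acc = 0x52
  '7' = 0x37 → acc = 0x65
Checksum = 0x65.

65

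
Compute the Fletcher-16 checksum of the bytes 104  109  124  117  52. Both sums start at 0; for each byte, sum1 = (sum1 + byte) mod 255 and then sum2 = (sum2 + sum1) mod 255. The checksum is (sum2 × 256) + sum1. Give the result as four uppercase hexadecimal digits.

54FB

Running sums (mod 255):
  after byte 0 (104): sum1=104, sum2=104
  after byte 1 (109): sum1=213, sum2=62
  after byte 2 (124): sum1=82, sum2=144
  after byte 3 (117): sum1=199, sum2=88
  after byte 4 (52): sum1=251, sum2=84
Checksum = sum2·256 + sum1 = 84·256 + 251 = 21755 = 0x54FB.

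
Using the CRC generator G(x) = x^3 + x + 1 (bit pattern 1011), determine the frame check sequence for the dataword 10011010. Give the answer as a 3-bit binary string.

001

Append 3 zeros: 10011010000. Divide by 1011 (XOR where the leading bit is 1):
  pos 0: 1001 XOR 1011 = 0010
  pos 2: 1010 XOR 1011 = 0001
  pos 5: 1100 XOR 1011 = 0111
  pos 6: 1110 XOR 1011 = 0101
  pos 7: 1010 XOR 1011 = 0001
Remainder (last 3 bits) = 001. This is the CRC / FCS.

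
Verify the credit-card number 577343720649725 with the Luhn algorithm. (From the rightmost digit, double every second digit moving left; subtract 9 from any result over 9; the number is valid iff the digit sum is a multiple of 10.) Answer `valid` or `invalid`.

invalid

From the right, keep odd positions and double even positions (subtract 9 from any doubled value over 9):
  doubled (positions 2,4,...): 4 9 3 4 6 6 5 → sum 37
  kept (positions 1,3,...): 5 7 4 0 7 4 7 5 → sum 39
Total = 76.
76 mod 10 = 6, so the number is invalid.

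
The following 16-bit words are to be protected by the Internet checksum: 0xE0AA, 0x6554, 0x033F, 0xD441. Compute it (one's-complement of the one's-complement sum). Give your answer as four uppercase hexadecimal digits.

One's-complement addition (fold any carry out of bit 15 back into bit 0):
  0xE0AA + 0x6554 = 0x145FE → wrap carry → 0x45FF
  0x45FF + 0x033F = 0x0493E
  0x493E + 0xD441 = 0x11D7F → wrap carry → 0x1D80
One's-complement sum = 0x1D80.
Checksum = ~0x1D80 & 0xFFFF = 0xE27F.

E27F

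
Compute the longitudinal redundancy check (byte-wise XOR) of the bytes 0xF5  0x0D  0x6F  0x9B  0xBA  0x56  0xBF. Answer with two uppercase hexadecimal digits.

5F

XOR the bytes together:
  start with 0xF5
  0xF5 ⊕ 0x0D = 0xF8
  0xF8 ⊕ 0x6F = 0x97
  0x97 ⊕ 0x9B = 0x0C
  0x0C ⊕ 0xBA = 0xB6
  0xB6 ⊕ 0x56 = 0xE0
  0xE0 ⊕ 0xBF = 0x5F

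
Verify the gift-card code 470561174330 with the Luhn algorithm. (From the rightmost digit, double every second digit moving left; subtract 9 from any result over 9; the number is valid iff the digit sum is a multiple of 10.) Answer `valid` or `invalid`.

From the right, keep odd positions and double even positions (subtract 9 from any doubled value over 9):
  doubled (positions 2,4,...): 6 8 2 3 0 8 → sum 27
  kept (positions 1,3,...): 0 3 7 1 5 7 → sum 23
Total = 50.
50 mod 10 = 0, so the number is valid.

valid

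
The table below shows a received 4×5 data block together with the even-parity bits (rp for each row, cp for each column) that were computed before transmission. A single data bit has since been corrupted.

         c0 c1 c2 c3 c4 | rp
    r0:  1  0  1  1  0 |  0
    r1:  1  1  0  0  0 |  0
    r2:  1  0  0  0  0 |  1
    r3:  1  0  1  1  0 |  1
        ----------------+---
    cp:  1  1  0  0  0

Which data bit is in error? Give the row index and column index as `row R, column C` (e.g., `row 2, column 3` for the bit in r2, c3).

row 0, column 0

Recompute each row's even parity and compare to rp:
  r0: data parity 1, sent rp 0 → mismatch
  r1: data parity 0, sent rp 0 → ok
  r2: data parity 1, sent rp 1 → ok
  r3: data parity 1, sent rp 1 → ok
Recompute each column's even parity and compare to cp:
  c0: data parity 0, sent cp 1 → mismatch
  c1: data parity 1, sent cp 1 → ok
  c2: data parity 0, sent cp 0 → ok
  c3: data parity 0, sent cp 0 → ok
  c4: data parity 0, sent cp 0 → ok
Exactly one row (r0) and one column (c0) fail → the flipped bit is at their intersection.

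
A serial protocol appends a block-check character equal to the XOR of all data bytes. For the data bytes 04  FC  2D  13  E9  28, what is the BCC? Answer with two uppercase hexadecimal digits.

07

XOR the bytes together:
  start with 0x04
  0x04 ⊕ 0xFC = 0xF8
  0xF8 ⊕ 0x2D = 0xD5
  0xD5 ⊕ 0x13 = 0xC6
  0xC6 ⊕ 0xE9 = 0x2F
  0x2F ⊕ 0x28 = 0x07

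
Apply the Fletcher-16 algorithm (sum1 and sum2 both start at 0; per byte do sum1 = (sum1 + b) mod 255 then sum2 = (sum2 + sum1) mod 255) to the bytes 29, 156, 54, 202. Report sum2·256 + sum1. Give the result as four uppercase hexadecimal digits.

Running sums (mod 255):
  after byte 0 (29): sum1=29, sum2=29
  after byte 1 (156): sum1=185, sum2=214
  after byte 2 (54): sum1=239, sum2=198
  after byte 3 (202): sum1=186, sum2=129
Checksum = sum2·256 + sum1 = 129·256 + 186 = 33210 = 0x81BA.

81BA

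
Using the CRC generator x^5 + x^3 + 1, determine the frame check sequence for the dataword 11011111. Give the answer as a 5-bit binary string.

00000

Append 5 zeros: 1101111100000. Divide by 101001 (XOR where the leading bit is 1):
  pos 0: 110111 XOR 101001 = 011110
  pos 1: 111101 XOR 101001 = 010100
  pos 2: 101001 XOR 101001 = 000000
Remainder (last 5 bits) = 00000. This is the CRC / FCS.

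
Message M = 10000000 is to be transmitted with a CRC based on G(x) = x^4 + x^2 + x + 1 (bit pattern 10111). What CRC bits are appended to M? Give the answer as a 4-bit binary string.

0111

Append 4 zeros: 100000000000. Divide by 10111 (XOR where the leading bit is 1):
  pos 0: 10000 XOR 10111 = 00111
  pos 2: 11100 XOR 10111 = 01011
  pos 3: 10110 XOR 10111 = 00001
  pos 7: 10000 XOR 10111 = 00111
Remainder (last 4 bits) = 0111. This is the CRC / FCS.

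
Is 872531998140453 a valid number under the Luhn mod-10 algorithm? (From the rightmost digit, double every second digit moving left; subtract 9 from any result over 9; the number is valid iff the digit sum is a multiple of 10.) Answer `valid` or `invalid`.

From the right, keep odd positions and double even positions (subtract 9 from any doubled value over 9):
  doubled (positions 2,4,...): 1 0 2 9 2 1 5 → sum 20
  kept (positions 1,3,...): 3 4 4 8 9 3 2 8 → sum 41
Total = 61.
61 mod 10 = 1, so the number is invalid.

invalid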